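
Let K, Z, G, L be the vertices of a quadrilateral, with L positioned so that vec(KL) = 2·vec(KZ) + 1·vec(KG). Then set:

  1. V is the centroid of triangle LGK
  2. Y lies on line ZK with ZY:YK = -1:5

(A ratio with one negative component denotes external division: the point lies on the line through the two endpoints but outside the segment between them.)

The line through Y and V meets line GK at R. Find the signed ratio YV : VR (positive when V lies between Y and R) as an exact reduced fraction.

Assign K = (0, 0), Z = (1, 0), G = (0, 1), L = (2, 1) — the answer is frame-independent, so this choice is without loss of generality.
1. V is the centroid of triangle LGK ⇒ V = (2/3, 2/3)
2. Y lies on line ZK with ZY:YK = -1:5 ⇒ Y = (5/4, 0)
line YV meets GK at R = (0, 10/7)
V = Y + t·(R−Y) with t = 7/15, so YV:VR = 7/15:8/15

YV:VR = 7/8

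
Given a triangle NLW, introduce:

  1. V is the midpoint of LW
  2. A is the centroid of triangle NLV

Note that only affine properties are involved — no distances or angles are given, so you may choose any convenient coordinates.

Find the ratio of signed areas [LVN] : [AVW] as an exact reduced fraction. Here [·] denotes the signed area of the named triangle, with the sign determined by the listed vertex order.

Work in coordinates with N = (0, 0), L = (1, 0), W = (0, 1).
1. V is the midpoint of LW ⇒ V = (1/2, 1/2)
2. A is the centroid of triangle NLV ⇒ A = (1/2, 1/6)
2·[LVN] = 1/2, 2·[AVW] = 1/6
[LVN]:[AVW] = 1/2:1/6 = 3

[LVN]:[AVW] = 3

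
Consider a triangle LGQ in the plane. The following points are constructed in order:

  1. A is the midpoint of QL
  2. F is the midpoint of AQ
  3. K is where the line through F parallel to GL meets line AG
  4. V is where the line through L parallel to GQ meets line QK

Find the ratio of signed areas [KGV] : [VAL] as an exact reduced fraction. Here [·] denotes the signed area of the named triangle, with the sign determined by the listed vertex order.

Assign L = (0, 0), G = (1, 0), Q = (0, 1) — the answer is frame-independent, so this choice is without loss of generality.
1. A is the midpoint of QL ⇒ A = (0, 1/2)
2. F is the midpoint of AQ ⇒ F = (0, 3/4)
3. K is where the line through F parallel to GL meets line AG ⇒ K = (-1/2, 3/4)
4. V is where the line through L parallel to GQ meets line QK ⇒ V = (-2/3, 2/3)
2·[KGV] = -1/4, 2·[VAL] = -1/3
[KGV]:[VAL] = -1/4:-1/3 = 3/4

[KGV]:[VAL] = 3/4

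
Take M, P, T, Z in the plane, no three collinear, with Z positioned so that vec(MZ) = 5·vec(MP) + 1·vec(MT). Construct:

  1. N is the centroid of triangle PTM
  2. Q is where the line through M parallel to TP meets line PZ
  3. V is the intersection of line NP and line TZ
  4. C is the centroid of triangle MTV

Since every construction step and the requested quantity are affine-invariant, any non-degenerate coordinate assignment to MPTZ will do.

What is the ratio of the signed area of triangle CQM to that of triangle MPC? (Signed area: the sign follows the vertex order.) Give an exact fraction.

[CQM]:[MPC] = -1/10

Assign M = (0, 0), P = (1, 0), T = (0, 1), Z = (5, 1) — the answer is frame-independent, so this choice is without loss of generality.
1. N is the centroid of triangle PTM ⇒ N = (1/3, 1/3)
2. Q is where the line through M parallel to TP meets line PZ ⇒ Q = (1/5, -1/5)
3. V is the intersection of line NP and line TZ ⇒ V = (-1, 1)
4. C is the centroid of triangle MTV ⇒ C = (-1/3, 2/3)
2·[CQM] = -1/15, 2·[MPC] = 2/3
[CQM]:[MPC] = -1/15:2/3 = -1/10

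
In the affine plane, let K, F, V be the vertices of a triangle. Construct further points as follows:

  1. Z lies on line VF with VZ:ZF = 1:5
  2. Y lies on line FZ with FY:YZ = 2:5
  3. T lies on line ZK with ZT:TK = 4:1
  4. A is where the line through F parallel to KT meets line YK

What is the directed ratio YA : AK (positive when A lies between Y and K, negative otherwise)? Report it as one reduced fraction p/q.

Work in coordinates with K = (0, 0), F = (1, 0), V = (0, 1).
1. Z lies on line VF with VZ:ZF = 1:5 ⇒ Z = (1/6, 5/6)
2. Y lies on line FZ with FY:YZ = 2:5 ⇒ Y = (16/21, 5/21)
3. T lies on line ZK with ZT:TK = 4:1 ⇒ T = (1/30, 1/6)
4. A is where the line through F parallel to KT meets line YK ⇒ A = (16/15, 1/3)
A = Y + t·(K−Y) with t = -2/5, so YA:AK = t:(1−t) = -2/5:7/5

YA:AK = -2/7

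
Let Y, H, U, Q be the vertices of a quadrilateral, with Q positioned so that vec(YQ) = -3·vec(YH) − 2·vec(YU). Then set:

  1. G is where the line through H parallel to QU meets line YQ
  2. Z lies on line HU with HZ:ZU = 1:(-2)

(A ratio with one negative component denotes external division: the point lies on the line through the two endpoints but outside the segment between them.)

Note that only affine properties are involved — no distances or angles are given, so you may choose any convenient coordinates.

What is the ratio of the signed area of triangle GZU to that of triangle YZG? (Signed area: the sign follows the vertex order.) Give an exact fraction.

[GZU]:[YZG] = -8/7

Work in coordinates with Y = (0, 0), H = (1, 0), U = (0, 1), Q = (-3, -2).
1. G is where the line through H parallel to QU meets line YQ ⇒ G = (3, 2)
2. Z lies on line HU with HZ:ZU = 1:(-2) ⇒ Z = (2, -1)
2·[GZU] = -8, 2·[YZG] = 7
[GZU]:[YZG] = -8:7 = -8/7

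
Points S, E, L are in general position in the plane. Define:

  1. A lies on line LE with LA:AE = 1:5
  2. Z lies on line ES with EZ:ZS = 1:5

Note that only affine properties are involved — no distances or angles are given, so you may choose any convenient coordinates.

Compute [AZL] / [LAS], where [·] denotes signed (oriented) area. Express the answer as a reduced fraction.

[AZL]:[LAS] = 1/6

Choose coordinates S = (0, 0), E = (1, 0), L = (0, 1).
1. A lies on line LE with LA:AE = 1:5 ⇒ A = (1/6, 5/6)
2. Z lies on line ES with EZ:ZS = 1:5 ⇒ Z = (5/6, 0)
2·[AZL] = -1/36, 2·[LAS] = -1/6
[AZL]:[LAS] = -1/36:-1/6 = 1/6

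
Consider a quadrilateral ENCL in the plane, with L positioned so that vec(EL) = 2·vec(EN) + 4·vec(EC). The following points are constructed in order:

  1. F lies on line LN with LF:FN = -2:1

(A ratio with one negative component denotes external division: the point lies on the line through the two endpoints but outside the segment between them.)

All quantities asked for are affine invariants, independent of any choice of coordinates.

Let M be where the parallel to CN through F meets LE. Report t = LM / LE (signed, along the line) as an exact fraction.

t = 5/3

Set E = (0, 0), N = (1, 0), C = (0, 1), L = (2, 4); any affine frame gives the same invariant.
1. F lies on line LN with LF:FN = -2:1 ⇒ F = (0, -4)
through F parallel to CN: direction (1, -1); meets LE at M = (-4/3, -8/3)
M = L + t·(E−L) with t = 5/3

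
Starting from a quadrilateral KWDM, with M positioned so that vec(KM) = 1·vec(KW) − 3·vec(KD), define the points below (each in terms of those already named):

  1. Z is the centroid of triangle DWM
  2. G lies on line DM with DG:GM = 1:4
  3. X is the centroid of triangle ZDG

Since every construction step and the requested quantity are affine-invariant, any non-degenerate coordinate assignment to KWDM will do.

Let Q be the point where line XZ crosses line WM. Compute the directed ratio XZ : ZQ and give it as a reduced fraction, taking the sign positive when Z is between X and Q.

XZ:ZQ = 17/15

Choose coordinates K = (0, 0), W = (1, 0), D = (0, 1), M = (1, -3).
1. Z is the centroid of triangle DWM ⇒ Z = (2/3, -2/3)
2. G lies on line DM with DG:GM = 1:4 ⇒ G = (1/5, 1/5)
3. X is the centroid of triangle ZDG ⇒ X = (13/45, 8/45)
line XZ meets WM at Q = (1, -24/17)
Z = X + t·(Q−X) with t = 17/32, so XZ:ZQ = 17/32:15/32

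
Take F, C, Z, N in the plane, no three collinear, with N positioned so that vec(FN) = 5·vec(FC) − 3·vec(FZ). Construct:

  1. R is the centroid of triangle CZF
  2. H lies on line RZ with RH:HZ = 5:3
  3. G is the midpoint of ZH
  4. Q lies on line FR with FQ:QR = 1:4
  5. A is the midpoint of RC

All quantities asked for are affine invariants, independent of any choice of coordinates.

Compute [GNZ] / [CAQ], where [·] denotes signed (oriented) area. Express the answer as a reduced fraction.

[GNZ]:[CAQ] = 45/16

Assign F = (0, 0), C = (1, 0), Z = (0, 1), N = (5, -3) — the answer is frame-independent, so this choice is without loss of generality.
1. R is the centroid of triangle CZF ⇒ R = (1/3, 1/3)
2. H lies on line RZ with RH:HZ = 5:3 ⇒ H = (1/8, 3/4)
3. G is the midpoint of ZH ⇒ G = (1/16, 7/8)
4. Q lies on line FR with FQ:QR = 1:4 ⇒ Q = (1/15, 1/15)
5. A is the midpoint of RC ⇒ A = (2/3, 1/6)
2·[GNZ] = 3/8, 2·[CAQ] = 2/15
[GNZ]:[CAQ] = 3/8:2/15 = 45/16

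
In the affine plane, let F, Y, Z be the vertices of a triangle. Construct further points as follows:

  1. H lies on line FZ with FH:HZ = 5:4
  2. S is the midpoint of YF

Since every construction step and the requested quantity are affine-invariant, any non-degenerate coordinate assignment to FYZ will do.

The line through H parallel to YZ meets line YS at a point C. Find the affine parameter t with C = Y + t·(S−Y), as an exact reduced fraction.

t = 8/9

Work in coordinates with F = (0, 0), Y = (1, 0), Z = (0, 1).
1. H lies on line FZ with FH:HZ = 5:4 ⇒ H = (0, 5/9)
2. S is the midpoint of YF ⇒ S = (1/2, 0)
through H parallel to YZ: direction (-1, 1); meets YS at C = (5/9, 0)
C = Y + t·(S−Y) with t = 8/9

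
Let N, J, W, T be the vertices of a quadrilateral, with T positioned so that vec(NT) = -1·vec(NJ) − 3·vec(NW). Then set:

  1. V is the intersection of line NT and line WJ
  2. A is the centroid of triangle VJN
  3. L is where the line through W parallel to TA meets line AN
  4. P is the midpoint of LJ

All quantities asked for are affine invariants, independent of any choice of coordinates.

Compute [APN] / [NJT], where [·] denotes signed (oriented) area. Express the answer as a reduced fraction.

[APN]:[NJT] = 1/24

Choose coordinates N = (0, 0), J = (1, 0), W = (0, 1), T = (-1, -3).
1. V is the intersection of line NT and line WJ ⇒ V = (1/4, 3/4)
2. A is the centroid of triangle VJN ⇒ A = (5/12, 1/4)
3. L is where the line through W parallel to TA meets line AN ⇒ L = (-85/144, -17/48)
4. P is the midpoint of LJ ⇒ P = (59/288, -17/96)
2·[APN] = -1/8, 2·[NJT] = -3
[APN]:[NJT] = -1/8:-3 = 1/24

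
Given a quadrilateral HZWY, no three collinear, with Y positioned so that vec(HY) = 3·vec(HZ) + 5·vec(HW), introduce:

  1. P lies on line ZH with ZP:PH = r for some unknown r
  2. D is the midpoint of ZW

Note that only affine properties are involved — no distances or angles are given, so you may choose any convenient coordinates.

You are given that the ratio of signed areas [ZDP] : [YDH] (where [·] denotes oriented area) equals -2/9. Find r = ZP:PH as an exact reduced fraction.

Set H = (0, 0), Z = (1, 0), W = (0, 1), Y = (3, 5); any affine frame gives the same invariant.
1. With ZP:PH = r, write λ = r/(r+1) so P = Z + λ·(H−Z); P is affine-linear in λ
2. D is the midpoint of ZW ⇒ D = (1/2, 1/2)
Every point depending on P is an affine combination of P and λ-independent points, so each such coordinate is linear in λ; the λ² term in each signed area is a multiple of (H−Z)×(H−Z) = 0, so 2·[ZDP] and 2·[YDH] are each linear in λ. Evaluating at λ=0 and λ=1:
  2·[ZDP] = 1/2·λ,   2·[YDH] = -1
So [ZDP]:[YDH] = (1/2·λ) / (-1). Setting this equal to -2/9:
  1/2·λ = -2/9·(-1)  ⇒  λ = 4/9
Then r = λ/(1−λ) = (4/9)/(5/9) = 4/5. Check: with r = 4/5, P = (5/9, 0) and [ZDP]:[YDH] = -2/9 as required.

r = 4/5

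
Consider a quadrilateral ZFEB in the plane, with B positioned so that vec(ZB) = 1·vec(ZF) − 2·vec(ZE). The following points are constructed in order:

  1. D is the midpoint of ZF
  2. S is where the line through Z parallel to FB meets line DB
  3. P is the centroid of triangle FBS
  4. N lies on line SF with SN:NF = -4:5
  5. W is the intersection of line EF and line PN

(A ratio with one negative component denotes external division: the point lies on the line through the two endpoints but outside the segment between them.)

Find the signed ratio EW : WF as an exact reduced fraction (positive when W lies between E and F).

EW:WF = 3/5

Assign Z = (0, 0), F = (1, 0), E = (0, 1), B = (1, -2) — the answer is frame-independent, so this choice is without loss of generality.
1. D is the midpoint of ZF ⇒ D = (1/2, 0)
2. S is where the line through Z parallel to FB meets line DB ⇒ S = (0, 2)
3. P is the centroid of triangle FBS ⇒ P = (2/3, 0)
4. N lies on line SF with SN:NF = -4:5 ⇒ N = (-4, 10)
5. W is the intersection of line EF and line PN ⇒ W = (3/8, 5/8)
W = E + t·(F−E) with t = 3/8, so EW:WF = t:(1−t) = 3/8:5/8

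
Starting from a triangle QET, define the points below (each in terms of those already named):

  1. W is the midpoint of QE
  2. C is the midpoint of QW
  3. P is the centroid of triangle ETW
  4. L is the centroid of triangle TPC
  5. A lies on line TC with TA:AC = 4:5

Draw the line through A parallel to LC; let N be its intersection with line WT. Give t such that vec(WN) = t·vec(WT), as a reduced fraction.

Assign Q = (0, 0), E = (1, 0), T = (0, 1) — the answer is frame-independent, so this choice is without loss of generality.
1. W is the midpoint of QE ⇒ W = (1/2, 0)
2. C is the midpoint of QW ⇒ C = (1/4, 0)
3. P is the centroid of triangle ETW ⇒ P = (1/2, 1/3)
4. L is the centroid of triangle TPC ⇒ L = (1/4, 4/9)
5. A lies on line TC with TA:AC = 4:5 ⇒ A = (1/9, 5/9)
through A parallel to LC: direction (0, -4/9); meets WT at N = (1/9, 7/9)
N = W + t·(T−W) with t = 7/9

t = 7/9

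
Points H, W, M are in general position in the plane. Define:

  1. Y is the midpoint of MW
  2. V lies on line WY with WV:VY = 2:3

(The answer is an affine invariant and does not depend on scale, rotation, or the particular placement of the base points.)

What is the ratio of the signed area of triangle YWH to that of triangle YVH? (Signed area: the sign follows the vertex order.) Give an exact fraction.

Work in coordinates with H = (0, 0), W = (1, 0), M = (0, 1).
1. Y is the midpoint of MW ⇒ Y = (1/2, 1/2)
2. V lies on line WY with WV:VY = 2:3 ⇒ V = (4/5, 1/5)
2·[YWH] = -1/2, 2·[YVH] = -3/10
[YWH]:[YVH] = -1/2:-3/10 = 5/3

[YWH]:[YVH] = 5/3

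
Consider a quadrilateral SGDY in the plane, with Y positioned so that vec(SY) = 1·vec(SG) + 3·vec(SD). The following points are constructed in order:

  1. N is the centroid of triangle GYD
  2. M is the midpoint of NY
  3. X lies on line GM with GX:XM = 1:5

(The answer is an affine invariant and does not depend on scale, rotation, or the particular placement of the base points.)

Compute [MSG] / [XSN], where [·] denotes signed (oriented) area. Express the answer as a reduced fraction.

[MSG]:[XSN] = -39/19

Choose coordinates S = (0, 0), G = (1, 0), D = (0, 1), Y = (1, 3).
1. N is the centroid of triangle GYD ⇒ N = (2/3, 4/3)
2. M is the midpoint of NY ⇒ M = (5/6, 13/6)
3. X lies on line GM with GX:XM = 1:5 ⇒ X = (35/36, 13/36)
2·[MSG] = 13/6, 2·[XSN] = -19/18
[MSG]:[XSN] = 13/6:-19/18 = -39/19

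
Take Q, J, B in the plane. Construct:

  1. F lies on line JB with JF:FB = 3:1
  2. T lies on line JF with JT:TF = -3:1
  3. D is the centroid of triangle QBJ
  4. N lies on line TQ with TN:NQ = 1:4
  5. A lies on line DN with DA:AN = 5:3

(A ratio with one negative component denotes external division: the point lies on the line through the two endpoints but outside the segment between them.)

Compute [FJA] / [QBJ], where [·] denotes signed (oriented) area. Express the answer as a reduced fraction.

[FJA]:[QBJ] = 3/16

Set Q = (0, 0), J = (1, 0), B = (0, 1); any affine frame gives the same invariant.
1. F lies on line JB with JF:FB = 3:1 ⇒ F = (1/4, 3/4)
2. T lies on line JF with JT:TF = -3:1 ⇒ T = (-1/8, 9/8)
3. D is the centroid of triangle QBJ ⇒ D = (1/3, 1/3)
4. N lies on line TQ with TN:NQ = 1:4 ⇒ N = (-1/10, 9/10)
5. A lies on line DN with DA:AN = 5:3 ⇒ A = (1/16, 11/16)
2·[FJA] = -3/16, 2·[QBJ] = -1
[FJA]:[QBJ] = -3/16:-1 = 3/16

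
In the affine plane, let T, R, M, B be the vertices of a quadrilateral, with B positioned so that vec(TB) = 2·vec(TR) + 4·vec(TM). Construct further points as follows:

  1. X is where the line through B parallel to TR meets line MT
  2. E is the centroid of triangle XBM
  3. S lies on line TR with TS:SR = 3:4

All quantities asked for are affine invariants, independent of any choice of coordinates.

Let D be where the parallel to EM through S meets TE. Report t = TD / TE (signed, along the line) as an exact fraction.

Work in coordinates with T = (0, 0), R = (1, 0), M = (0, 1), B = (2, 4).
1. X is where the line through B parallel to TR meets line MT ⇒ X = (0, 4)
2. E is the centroid of triangle XBM ⇒ E = (2/3, 3)
3. S lies on line TR with TS:SR = 3:4 ⇒ S = (3/7, 0)
through S parallel to EM: direction (-2/3, -2); meets TE at D = (-6/7, -27/7)
D = T + t·(E−T) with t = -9/7

t = -9/7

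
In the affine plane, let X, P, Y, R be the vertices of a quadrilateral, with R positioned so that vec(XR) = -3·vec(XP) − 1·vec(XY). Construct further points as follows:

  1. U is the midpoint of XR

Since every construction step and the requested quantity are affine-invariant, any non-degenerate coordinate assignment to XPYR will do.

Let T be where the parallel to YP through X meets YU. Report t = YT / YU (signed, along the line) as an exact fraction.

Assign X = (0, 0), P = (1, 0), Y = (0, 1), R = (-3, -1) — the answer is frame-independent, so this choice is without loss of generality.
1. U is the midpoint of XR ⇒ U = (-3/2, -1/2)
through X parallel to YP: direction (1, -1); meets YU at T = (-1/2, 1/2)
T = Y + t·(U−Y) with t = 1/3

t = 1/3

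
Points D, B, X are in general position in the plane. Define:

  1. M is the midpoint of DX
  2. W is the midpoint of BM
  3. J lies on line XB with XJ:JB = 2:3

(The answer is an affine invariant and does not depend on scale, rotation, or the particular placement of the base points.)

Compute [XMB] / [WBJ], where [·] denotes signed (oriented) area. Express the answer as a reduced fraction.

[XMB]:[WBJ] = 10/3

Assign D = (0, 0), B = (1, 0), X = (0, 1) — the answer is frame-independent, so this choice is without loss of generality.
1. M is the midpoint of DX ⇒ M = (0, 1/2)
2. W is the midpoint of BM ⇒ W = (1/2, 1/4)
3. J lies on line XB with XJ:JB = 2:3 ⇒ J = (2/5, 3/5)
2·[XMB] = 1/2, 2·[WBJ] = 3/20
[XMB]:[WBJ] = 1/2:3/20 = 10/3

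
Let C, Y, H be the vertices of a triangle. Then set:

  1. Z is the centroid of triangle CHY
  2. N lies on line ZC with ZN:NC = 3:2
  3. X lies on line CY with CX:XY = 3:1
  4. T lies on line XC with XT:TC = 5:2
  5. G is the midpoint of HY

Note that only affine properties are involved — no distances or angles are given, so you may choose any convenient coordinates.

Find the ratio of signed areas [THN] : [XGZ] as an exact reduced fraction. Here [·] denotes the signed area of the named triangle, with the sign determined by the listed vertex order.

[THN]:[XGZ] = 44/105

Assign C = (0, 0), Y = (1, 0), H = (0, 1) — the answer is frame-independent, so this choice is without loss of generality.
1. Z is the centroid of triangle CHY ⇒ Z = (1/3, 1/3)
2. N lies on line ZC with ZN:NC = 3:2 ⇒ N = (2/15, 2/15)
3. X lies on line CY with CX:XY = 3:1 ⇒ X = (3/4, 0)
4. T lies on line XC with XT:TC = 5:2 ⇒ T = (3/14, 0)
5. G is the midpoint of HY ⇒ G = (1/2, 1/2)
2·[THN] = 11/210, 2·[XGZ] = 1/8
[THN]:[XGZ] = 11/210:1/8 = 44/105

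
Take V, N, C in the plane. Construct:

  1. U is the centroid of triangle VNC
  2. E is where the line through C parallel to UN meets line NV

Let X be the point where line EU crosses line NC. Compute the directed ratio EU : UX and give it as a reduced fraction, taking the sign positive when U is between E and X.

Choose coordinates V = (0, 0), N = (1, 0), C = (0, 1).
1. U is the centroid of triangle VNC ⇒ U = (1/3, 1/3)
2. E is where the line through C parallel to UN meets line NV ⇒ E = (2, 0)
line EU meets NC at X = (3/4, 1/4)
U = E + t·(X−E) with t = 4/3, so EU:UX = 4/3:-1/3

EU:UX = -4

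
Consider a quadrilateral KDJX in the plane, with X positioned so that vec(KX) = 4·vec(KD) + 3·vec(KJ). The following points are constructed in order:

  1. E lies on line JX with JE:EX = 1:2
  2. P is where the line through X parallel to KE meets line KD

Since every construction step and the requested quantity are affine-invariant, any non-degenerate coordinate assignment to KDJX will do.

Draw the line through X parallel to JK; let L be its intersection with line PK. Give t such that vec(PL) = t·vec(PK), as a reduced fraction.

Set K = (0, 0), D = (1, 0), J = (0, 1), X = (4, 3); any affine frame gives the same invariant.
1. E lies on line JX with JE:EX = 1:2 ⇒ E = (4/3, 5/3)
2. P is where the line through X parallel to KE meets line KD ⇒ P = (8/5, 0)
through X parallel to JK: direction (0, -1); meets PK at L = (4, 0)
L = P + t·(K−P) with t = -3/2

t = -3/2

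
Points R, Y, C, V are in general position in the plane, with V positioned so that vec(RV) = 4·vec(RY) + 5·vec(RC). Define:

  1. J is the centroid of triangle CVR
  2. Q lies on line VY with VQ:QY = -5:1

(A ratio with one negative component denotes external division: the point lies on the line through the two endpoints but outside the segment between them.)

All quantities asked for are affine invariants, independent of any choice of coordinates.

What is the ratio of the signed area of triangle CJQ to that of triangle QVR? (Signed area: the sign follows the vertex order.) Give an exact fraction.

[CJQ]:[QVR] = -13/25

Choose coordinates R = (0, 0), Y = (1, 0), C = (0, 1), V = (4, 5).
1. J is the centroid of triangle CVR ⇒ J = (4/3, 2)
2. Q lies on line VY with VQ:QY = -5:1 ⇒ Q = (1/4, -5/4)
2·[CJQ] = -13/4, 2·[QVR] = 25/4
[CJQ]:[QVR] = -13/4:25/4 = -13/25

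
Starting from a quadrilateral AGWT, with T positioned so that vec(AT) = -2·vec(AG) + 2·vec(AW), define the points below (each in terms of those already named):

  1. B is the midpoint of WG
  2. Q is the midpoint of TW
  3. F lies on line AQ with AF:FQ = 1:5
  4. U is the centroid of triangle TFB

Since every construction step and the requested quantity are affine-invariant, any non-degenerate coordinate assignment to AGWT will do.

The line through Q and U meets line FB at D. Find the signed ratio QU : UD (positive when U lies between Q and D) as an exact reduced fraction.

QU:UD = 12/13

Work in coordinates with A = (0, 0), G = (1, 0), W = (0, 1), T = (-2, 2).
1. B is the midpoint of WG ⇒ B = (1/2, 1/2)
2. Q is the midpoint of TW ⇒ Q = (-1, 3/2)
3. F lies on line AQ with AF:FQ = 1:5 ⇒ F = (-1/6, 1/4)
4. U is the centroid of triangle TFB ⇒ U = (-5/9, 11/12)
line QU meets FB at D = (-2/27, 41/144)
U = Q + t·(D−Q) with t = 12/25, so QU:UD = 12/25:13/25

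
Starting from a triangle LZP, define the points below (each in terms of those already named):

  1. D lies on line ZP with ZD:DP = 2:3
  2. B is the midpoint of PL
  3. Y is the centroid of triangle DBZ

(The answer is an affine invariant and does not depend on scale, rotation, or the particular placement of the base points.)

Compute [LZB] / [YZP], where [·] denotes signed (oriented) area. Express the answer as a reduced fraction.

[LZB]:[YZP] = 3

Work in coordinates with L = (0, 0), Z = (1, 0), P = (0, 1).
1. D lies on line ZP with ZD:DP = 2:3 ⇒ D = (3/5, 2/5)
2. B is the midpoint of PL ⇒ B = (0, 1/2)
3. Y is the centroid of triangle DBZ ⇒ Y = (8/15, 3/10)
2·[LZB] = 1/2, 2·[YZP] = 1/6
[LZB]:[YZP] = 1/2:1/6 = 3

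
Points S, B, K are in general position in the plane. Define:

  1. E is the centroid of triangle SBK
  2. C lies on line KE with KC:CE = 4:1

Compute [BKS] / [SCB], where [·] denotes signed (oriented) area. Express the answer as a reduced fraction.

[BKS]:[SCB] = -15/7

Choose coordinates S = (0, 0), B = (1, 0), K = (0, 1).
1. E is the centroid of triangle SBK ⇒ E = (1/3, 1/3)
2. C lies on line KE with KC:CE = 4:1 ⇒ C = (4/15, 7/15)
2·[BKS] = 1, 2·[SCB] = -7/15
[BKS]:[SCB] = 1:-7/15 = -15/7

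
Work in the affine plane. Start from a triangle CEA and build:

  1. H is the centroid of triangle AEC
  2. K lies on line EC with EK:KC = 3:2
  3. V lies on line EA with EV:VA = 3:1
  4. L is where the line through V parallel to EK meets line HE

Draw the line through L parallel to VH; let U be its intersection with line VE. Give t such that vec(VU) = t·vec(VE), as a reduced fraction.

Choose coordinates C = (0, 0), E = (1, 0), A = (0, 1).
1. H is the centroid of triangle AEC ⇒ H = (1/3, 1/3)
2. K lies on line EC with EK:KC = 3:2 ⇒ K = (2/5, 0)
3. V lies on line EA with EV:VA = 3:1 ⇒ V = (1/4, 3/4)
4. L is where the line through V parallel to EK meets line HE ⇒ L = (-1/2, 3/4)
through L parallel to VH: direction (1/12, -5/12); meets VE at U = (-11/16, 27/16)
U = V + t·(E−V) with t = -5/4

t = -5/4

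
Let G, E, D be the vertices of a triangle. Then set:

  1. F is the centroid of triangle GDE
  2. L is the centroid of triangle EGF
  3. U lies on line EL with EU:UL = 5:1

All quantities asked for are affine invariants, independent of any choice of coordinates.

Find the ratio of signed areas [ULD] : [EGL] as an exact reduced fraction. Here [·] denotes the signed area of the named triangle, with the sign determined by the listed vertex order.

Set G = (0, 0), E = (1, 0), D = (0, 1); any affine frame gives the same invariant.
1. F is the centroid of triangle GDE ⇒ F = (1/3, 1/3)
2. L is the centroid of triangle EGF ⇒ L = (4/9, 1/9)
3. U lies on line EL with EU:UL = 5:1 ⇒ U = (29/54, 5/54)
2·[ULD] = -2/27, 2·[EGL] = -1/9
[ULD]:[EGL] = -2/27:-1/9 = 2/3

[ULD]:[EGL] = 2/3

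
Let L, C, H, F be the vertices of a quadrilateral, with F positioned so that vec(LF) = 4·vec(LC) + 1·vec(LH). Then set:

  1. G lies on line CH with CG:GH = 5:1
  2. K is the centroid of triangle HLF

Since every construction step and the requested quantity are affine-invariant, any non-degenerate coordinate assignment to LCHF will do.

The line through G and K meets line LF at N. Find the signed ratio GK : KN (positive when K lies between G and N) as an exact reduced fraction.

Set L = (0, 0), C = (1, 0), H = (0, 1), F = (4, 1); any affine frame gives the same invariant.
1. G lies on line CH with CG:GH = 5:1 ⇒ G = (1/6, 5/6)
2. K is the centroid of triangle HLF ⇒ K = (4/3, 2/3)
line GK meets LF at N = (24/11, 6/11)
K = G + t·(N−G) with t = 11/19, so GK:KN = 11/19:8/19

GK:KN = 11/8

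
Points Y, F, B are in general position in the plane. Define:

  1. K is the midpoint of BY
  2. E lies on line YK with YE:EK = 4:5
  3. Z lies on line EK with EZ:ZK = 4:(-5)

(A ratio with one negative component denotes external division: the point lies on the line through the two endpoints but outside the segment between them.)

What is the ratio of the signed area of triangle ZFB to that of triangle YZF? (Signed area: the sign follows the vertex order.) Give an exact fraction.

Set Y = (0, 0), F = (1, 0), B = (0, 1); any affine frame gives the same invariant.
1. K is the midpoint of BY ⇒ K = (0, 1/2)
2. E lies on line YK with YE:EK = 4:5 ⇒ E = (0, 2/9)
3. Z lies on line EK with EZ:ZK = 4:(-5) ⇒ Z = (0, -8/9)
2·[ZFB] = 17/9, 2·[YZF] = 8/9
[ZFB]:[YZF] = 17/9:8/9 = 17/8

[ZFB]:[YZF] = 17/8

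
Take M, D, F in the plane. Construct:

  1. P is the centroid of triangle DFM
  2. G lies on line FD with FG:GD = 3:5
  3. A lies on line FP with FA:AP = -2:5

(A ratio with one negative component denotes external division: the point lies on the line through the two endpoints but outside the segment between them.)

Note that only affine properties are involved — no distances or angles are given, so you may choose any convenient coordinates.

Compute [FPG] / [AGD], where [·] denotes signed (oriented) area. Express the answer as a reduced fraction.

[FPG]:[AGD] = 9/10

Choose coordinates M = (0, 0), D = (1, 0), F = (0, 1).
1. P is the centroid of triangle DFM ⇒ P = (1/3, 1/3)
2. G lies on line FD with FG:GD = 3:5 ⇒ G = (3/8, 5/8)
3. A lies on line FP with FA:AP = -2:5 ⇒ A = (-2/9, 13/9)
2·[FPG] = 1/8, 2·[AGD] = 5/36
[FPG]:[AGD] = 1/8:5/36 = 9/10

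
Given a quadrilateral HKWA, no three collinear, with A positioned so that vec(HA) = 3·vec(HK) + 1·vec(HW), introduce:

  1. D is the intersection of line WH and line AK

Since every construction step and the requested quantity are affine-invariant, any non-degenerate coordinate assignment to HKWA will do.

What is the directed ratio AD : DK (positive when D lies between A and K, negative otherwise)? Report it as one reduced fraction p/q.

AD:DK = -3

Assign H = (0, 0), K = (1, 0), W = (0, 1), A = (3, 1) — the answer is frame-independent, so this choice is without loss of generality.
1. D is the intersection of line WH and line AK ⇒ D = (0, -1/2)
D = A + t·(K−A) with t = 3/2, so AD:DK = t:(1−t) = 3/2:-1/2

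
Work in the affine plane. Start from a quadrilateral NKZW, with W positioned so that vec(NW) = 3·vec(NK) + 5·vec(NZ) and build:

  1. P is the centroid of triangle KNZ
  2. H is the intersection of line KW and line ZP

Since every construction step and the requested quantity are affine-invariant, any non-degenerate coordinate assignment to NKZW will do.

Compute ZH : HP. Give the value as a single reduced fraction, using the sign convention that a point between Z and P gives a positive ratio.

Assign N = (0, 0), K = (1, 0), Z = (0, 1), W = (3, 5) — the answer is frame-independent, so this choice is without loss of generality.
1. P is the centroid of triangle KNZ ⇒ P = (1/3, 1/3)
2. H is the intersection of line KW and line ZP ⇒ H = (7/9, -5/9)
H = Z + t·(P−Z) with t = 7/3, so ZH:HP = t:(1−t) = 7/3:-4/3

ZH:HP = -7/4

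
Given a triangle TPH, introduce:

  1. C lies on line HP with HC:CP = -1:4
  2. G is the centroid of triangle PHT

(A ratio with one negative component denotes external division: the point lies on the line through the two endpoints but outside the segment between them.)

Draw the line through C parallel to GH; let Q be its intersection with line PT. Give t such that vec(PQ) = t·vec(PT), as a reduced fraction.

Assign T = (0, 0), P = (1, 0), H = (0, 1) — the answer is frame-independent, so this choice is without loss of generality.
1. C lies on line HP with HC:CP = -1:4 ⇒ C = (-1/3, 4/3)
2. G is the centroid of triangle PHT ⇒ G = (1/3, 1/3)
through C parallel to GH: direction (-1/3, 2/3); meets PT at Q = (1/3, 0)
Q = P + t·(T−P) with t = 2/3

t = 2/3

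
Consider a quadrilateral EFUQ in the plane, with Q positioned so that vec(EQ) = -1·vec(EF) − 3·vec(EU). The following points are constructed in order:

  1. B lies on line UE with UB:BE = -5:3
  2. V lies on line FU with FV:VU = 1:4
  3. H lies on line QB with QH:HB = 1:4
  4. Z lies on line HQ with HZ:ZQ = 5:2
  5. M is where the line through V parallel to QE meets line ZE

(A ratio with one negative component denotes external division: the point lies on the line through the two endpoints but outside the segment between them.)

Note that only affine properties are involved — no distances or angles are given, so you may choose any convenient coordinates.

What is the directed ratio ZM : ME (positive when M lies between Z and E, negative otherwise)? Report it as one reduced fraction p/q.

ZM:ME = -74/77

Set E = (0, 0), F = (1, 0), U = (0, 1), Q = (-1, -3); any affine frame gives the same invariant.
1. B lies on line UE with UB:BE = -5:3 ⇒ B = (0, -3/2)
2. V lies on line FU with FV:VU = 1:4 ⇒ V = (4/5, 1/5)
3. H lies on line QB with QH:HB = 1:4 ⇒ H = (-4/5, -27/10)
4. Z lies on line HQ with HZ:ZQ = 5:2 ⇒ Z = (-33/35, -102/35)
5. M is where the line through V parallel to QE meets line ZE ⇒ M = (-121/5, -374/5)
M = Z + t·(E−Z) with t = -74/3, so ZM:ME = t:(1−t) = -74/3:77/3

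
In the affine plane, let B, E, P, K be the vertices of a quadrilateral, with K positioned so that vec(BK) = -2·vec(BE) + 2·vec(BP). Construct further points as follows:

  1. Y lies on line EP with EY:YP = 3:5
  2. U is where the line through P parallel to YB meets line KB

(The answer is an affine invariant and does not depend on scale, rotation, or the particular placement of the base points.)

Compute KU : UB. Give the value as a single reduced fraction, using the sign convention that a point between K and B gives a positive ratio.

Set B = (0, 0), E = (1, 0), P = (0, 1), K = (-2, 2); any affine frame gives the same invariant.
1. Y lies on line EP with EY:YP = 3:5 ⇒ Y = (5/8, 3/8)
2. U is where the line through P parallel to YB meets line KB ⇒ U = (-5/8, 5/8)
U = K + t·(B−K) with t = 11/16, so KU:UB = t:(1−t) = 11/16:5/16

KU:UB = 11/5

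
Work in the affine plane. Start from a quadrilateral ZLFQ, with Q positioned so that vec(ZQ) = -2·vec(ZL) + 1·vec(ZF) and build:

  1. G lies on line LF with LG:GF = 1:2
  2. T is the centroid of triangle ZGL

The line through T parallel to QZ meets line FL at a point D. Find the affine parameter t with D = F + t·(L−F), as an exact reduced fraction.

t = 11/9

Assign Z = (0, 0), L = (1, 0), F = (0, 1), Q = (-2, 1) — the answer is frame-independent, so this choice is without loss of generality.
1. G lies on line LF with LG:GF = 1:2 ⇒ G = (2/3, 1/3)
2. T is the centroid of triangle ZGL ⇒ T = (5/9, 1/9)
through T parallel to QZ: direction (2, -1); meets FL at D = (11/9, -2/9)
D = F + t·(L−F) with t = 11/9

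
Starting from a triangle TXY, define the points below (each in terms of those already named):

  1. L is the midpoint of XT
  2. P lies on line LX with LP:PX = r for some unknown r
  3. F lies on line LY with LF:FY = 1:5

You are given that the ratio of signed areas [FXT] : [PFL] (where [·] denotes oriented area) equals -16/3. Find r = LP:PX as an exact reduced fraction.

r = 3/5

Work in coordinates with T = (0, 0), X = (1, 0), Y = (0, 1).
1. L is the midpoint of XT ⇒ L = (1/2, 0)
2. With LP:PX = r, write λ = r/(r+1) so P = L + λ·(X−L); P is affine-linear in λ
3. F lies on line LY with LF:FY = 1:5 ⇒ F = (5/12, 1/6)
Every point depending on P is an affine combination of P and λ-independent points, so each such coordinate is linear in λ; the λ² term in each signed area is a multiple of (X−L)×(X−L) = 0, so 2·[FXT] and 2·[PFL] are each linear in λ. Evaluating at λ=0 and λ=1:
  2·[FXT] = -1/6,   2·[PFL] = 1/12·λ
So [FXT]:[PFL] = (-1/6) / (1/12·λ). Setting this equal to -16/3:
  -1/6 = -16/3·(1/12·λ)  ⇒  λ = 3/8
Then r = λ/(1−λ) = (3/8)/(5/8) = 3/5. Check: with r = 3/5, P = (11/16, 0) and [FXT]:[PFL] = -16/3 as required.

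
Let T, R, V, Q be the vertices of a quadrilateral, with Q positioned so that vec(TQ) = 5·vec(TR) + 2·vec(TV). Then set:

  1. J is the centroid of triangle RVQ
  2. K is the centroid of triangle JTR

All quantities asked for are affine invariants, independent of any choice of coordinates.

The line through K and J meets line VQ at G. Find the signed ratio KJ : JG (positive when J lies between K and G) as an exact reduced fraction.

Assign T = (0, 0), R = (1, 0), V = (0, 1), Q = (5, 2) — the answer is frame-independent, so this choice is without loss of generality.
1. J is the centroid of triangle RVQ ⇒ J = (2, 1)
2. K is the centroid of triangle JTR ⇒ K = (1, 1/3)
line KJ meets VQ at G = (20/7, 11/7)
J = K + t·(G−K) with t = 7/13, so KJ:JG = 7/13:6/13

KJ:JG = 7/6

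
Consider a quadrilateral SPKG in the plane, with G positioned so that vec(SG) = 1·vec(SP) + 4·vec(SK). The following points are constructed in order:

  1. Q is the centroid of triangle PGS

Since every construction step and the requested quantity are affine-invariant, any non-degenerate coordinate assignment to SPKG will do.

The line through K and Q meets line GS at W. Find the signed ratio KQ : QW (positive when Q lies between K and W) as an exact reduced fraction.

Set S = (0, 0), P = (1, 0), K = (0, 1), G = (1, 4); any affine frame gives the same invariant.
1. Q is the centroid of triangle PGS ⇒ Q = (2/3, 4/3)
line KQ meets GS at W = (2/7, 8/7)
Q = K + t·(W−K) with t = 7/3, so KQ:QW = 7/3:-4/3

KQ:QW = -7/4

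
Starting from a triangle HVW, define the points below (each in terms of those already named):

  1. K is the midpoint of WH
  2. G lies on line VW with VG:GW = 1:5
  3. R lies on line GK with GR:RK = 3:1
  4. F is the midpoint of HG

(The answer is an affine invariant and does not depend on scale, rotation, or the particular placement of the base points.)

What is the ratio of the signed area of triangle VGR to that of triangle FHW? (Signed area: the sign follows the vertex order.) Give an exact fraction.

[VGR]:[FHW] = -3/20

Choose coordinates H = (0, 0), V = (1, 0), W = (0, 1).
1. K is the midpoint of WH ⇒ K = (0, 1/2)
2. G lies on line VW with VG:GW = 1:5 ⇒ G = (5/6, 1/6)
3. R lies on line GK with GR:RK = 3:1 ⇒ R = (5/24, 5/12)
4. F is the midpoint of HG ⇒ F = (5/12, 1/12)
2·[VGR] = 1/16, 2·[FHW] = -5/12
[VGR]:[FHW] = 1/16:-5/12 = -3/20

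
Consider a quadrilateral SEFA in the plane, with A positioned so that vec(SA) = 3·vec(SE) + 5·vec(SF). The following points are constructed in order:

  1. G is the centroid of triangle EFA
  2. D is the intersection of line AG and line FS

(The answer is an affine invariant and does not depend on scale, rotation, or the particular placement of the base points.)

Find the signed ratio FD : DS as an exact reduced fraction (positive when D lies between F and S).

FD:DS = -7/2

Set S = (0, 0), E = (1, 0), F = (0, 1), A = (3, 5); any affine frame gives the same invariant.
1. G is the centroid of triangle EFA ⇒ G = (4/3, 2)
2. D is the intersection of line AG and line FS ⇒ D = (0, -2/5)
D = F + t·(S−F) with t = 7/5, so FD:DS = t:(1−t) = 7/5:-2/5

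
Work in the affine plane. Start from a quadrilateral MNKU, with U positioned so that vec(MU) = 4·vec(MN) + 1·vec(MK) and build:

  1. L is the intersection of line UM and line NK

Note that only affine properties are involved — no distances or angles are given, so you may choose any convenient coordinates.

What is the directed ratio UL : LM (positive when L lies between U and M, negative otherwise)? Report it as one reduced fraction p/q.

UL:LM = 4

Assign M = (0, 0), N = (1, 0), K = (0, 1), U = (4, 1) — the answer is frame-independent, so this choice is without loss of generality.
1. L is the intersection of line UM and line NK ⇒ L = (4/5, 1/5)
L = U + t·(M−U) with t = 4/5, so UL:LM = t:(1−t) = 4/5:1/5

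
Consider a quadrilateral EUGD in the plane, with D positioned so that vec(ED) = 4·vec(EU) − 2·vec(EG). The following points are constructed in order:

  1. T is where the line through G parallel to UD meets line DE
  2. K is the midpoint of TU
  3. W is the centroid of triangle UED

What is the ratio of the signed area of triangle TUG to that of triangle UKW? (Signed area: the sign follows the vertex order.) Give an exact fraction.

[TUG]:[UKW] = 3

Work in coordinates with E = (0, 0), U = (1, 0), G = (0, 1), D = (4, -2).
1. T is where the line through G parallel to UD meets line DE ⇒ T = (6, -3)
2. K is the midpoint of TU ⇒ K = (7/2, -3/2)
3. W is the centroid of triangle UED ⇒ W = (5/3, -2/3)
2·[TUG] = -2, 2·[UKW] = -2/3
[TUG]:[UKW] = -2:-2/3 = 3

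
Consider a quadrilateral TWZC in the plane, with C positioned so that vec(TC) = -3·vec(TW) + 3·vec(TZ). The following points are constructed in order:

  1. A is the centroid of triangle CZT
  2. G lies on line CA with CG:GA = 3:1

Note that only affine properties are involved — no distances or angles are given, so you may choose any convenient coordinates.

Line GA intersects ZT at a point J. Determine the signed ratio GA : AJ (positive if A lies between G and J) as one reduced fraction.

Assign T = (0, 0), W = (1, 0), Z = (0, 1), C = (-3, 3) — the answer is frame-independent, so this choice is without loss of generality.
1. A is the centroid of triangle CZT ⇒ A = (-1, 4/3)
2. G lies on line CA with CG:GA = 3:1 ⇒ G = (-3/2, 7/4)
line GA meets ZT at J = (0, 1/2)
A = G + t·(J−G) with t = 1/3, so GA:AJ = 1/3:2/3

GA:AJ = 1/2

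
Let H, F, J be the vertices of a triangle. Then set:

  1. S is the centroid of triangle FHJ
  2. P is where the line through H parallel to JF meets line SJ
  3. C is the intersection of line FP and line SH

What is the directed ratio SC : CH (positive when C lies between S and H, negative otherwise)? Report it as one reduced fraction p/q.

Work in coordinates with H = (0, 0), F = (1, 0), J = (0, 1).
1. S is the centroid of triangle FHJ ⇒ S = (1/3, 1/3)
2. P is where the line through H parallel to JF meets line SJ ⇒ P = (1, -1)
3. C is the intersection of line FP and line SH ⇒ C = (1, 1)
C = S + t·(H−S) with t = -2, so SC:CH = t:(1−t) = -2:3

SC:CH = -2/3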